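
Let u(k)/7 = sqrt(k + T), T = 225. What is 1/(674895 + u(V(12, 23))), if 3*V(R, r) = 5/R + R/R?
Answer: 24296220/16397396999167 - 42*sqrt(8117)/16397396999167 ≈ 1.4815e-6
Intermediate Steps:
V(R, r) = 1/3 + 5/(3*R) (V(R, r) = (5/R + R/R)/3 = (5/R + 1)/3 = (1 + 5/R)/3 = 1/3 + 5/(3*R))
u(k) = 7*sqrt(225 + k) (u(k) = 7*sqrt(k + 225) = 7*sqrt(225 + k))
1/(674895 + u(V(12, 23))) = 1/(674895 + 7*sqrt(225 + (1/3)*(5 + 12)/12)) = 1/(674895 + 7*sqrt(225 + (1/3)*(1/12)*17)) = 1/(674895 + 7*sqrt(225 + 17/36)) = 1/(674895 + 7*sqrt(8117/36)) = 1/(674895 + 7*(sqrt(8117)/6)) = 1/(674895 + 7*sqrt(8117)/6)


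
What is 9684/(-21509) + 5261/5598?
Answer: 58947817/120407382 ≈ 0.48957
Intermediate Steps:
9684/(-21509) + 5261/5598 = 9684*(-1/21509) + 5261*(1/5598) = -9684/21509 + 5261/5598 = 58947817/120407382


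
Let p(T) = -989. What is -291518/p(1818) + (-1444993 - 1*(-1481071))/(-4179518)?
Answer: 87026360513/295253093 ≈ 294.75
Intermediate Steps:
-291518/p(1818) + (-1444993 - 1*(-1481071))/(-4179518) = -291518/(-989) + (-1444993 - 1*(-1481071))/(-4179518) = -291518*(-1/989) + (-1444993 + 1481071)*(-1/4179518) = 291518/989 + 36078*(-1/4179518) = 291518/989 - 2577/298537 = 87026360513/295253093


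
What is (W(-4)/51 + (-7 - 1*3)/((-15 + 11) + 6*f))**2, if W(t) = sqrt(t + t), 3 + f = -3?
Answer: 2473/41616 + I*sqrt(2)/51 ≈ 0.059424 + 0.02773*I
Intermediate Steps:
f = -6 (f = -3 - 3 = -6)
W(t) = sqrt(2)*sqrt(t) (W(t) = sqrt(2*t) = sqrt(2)*sqrt(t))
(W(-4)/51 + (-7 - 1*3)/((-15 + 11) + 6*f))**2 = ((sqrt(2)*sqrt(-4))/51 + (-7 - 1*3)/((-15 + 11) + 6*(-6)))**2 = ((sqrt(2)*(2*I))*(1/51) + (-7 - 3)/(-4 - 36))**2 = ((2*I*sqrt(2))*(1/51) - 10/(-40))**2 = (2*I*sqrt(2)/51 - 10*(-1/40))**2 = (2*I*sqrt(2)/51 + 1/4)**2 = (1/4 + 2*I*sqrt(2)/51)**2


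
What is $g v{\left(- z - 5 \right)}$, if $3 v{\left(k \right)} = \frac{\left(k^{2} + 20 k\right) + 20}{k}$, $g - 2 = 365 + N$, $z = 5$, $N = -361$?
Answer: $16$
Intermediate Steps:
$g = 6$ ($g = 2 + \left(365 - 361\right) = 2 + 4 = 6$)
$v{\left(k \right)} = \frac{20 + k^{2} + 20 k}{3 k}$ ($v{\left(k \right)} = \frac{\left(\left(k^{2} + 20 k\right) + 20\right) \frac{1}{k}}{3} = \frac{\left(20 + k^{2} + 20 k\right) \frac{1}{k}}{3} = \frac{\frac{1}{k} \left(20 + k^{2} + 20 k\right)}{3} = \frac{20 + k^{2} + 20 k}{3 k}$)
$g v{\left(- z - 5 \right)} = 6 \frac{20 + \left(\left(-1\right) 5 - 5\right) \left(20 - 10\right)}{3 \left(\left(-1\right) 5 - 5\right)} = 6 \frac{20 + \left(-5 - 5\right) \left(20 - 10\right)}{3 \left(-5 - 5\right)} = 6 \frac{20 - 10 \left(20 - 10\right)}{3 \left(-10\right)} = 6 \cdot \frac{1}{3} \left(- \frac{1}{10}\right) \left(20 - 100\right) = 6 \cdot \frac{1}{3} \left(- \frac{1}{10}\right) \left(-80\right) = 6 \cdot \frac{8}{3} = 16$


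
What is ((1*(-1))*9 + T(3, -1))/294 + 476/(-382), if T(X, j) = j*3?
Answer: -12044/9359 ≈ -1.2869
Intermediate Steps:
T(X, j) = 3*j
((1*(-1))*9 + T(3, -1))/294 + 476/(-382) = ((1*(-1))*9 + 3*(-1))/294 + 476/(-382) = (-1*9 - 3)*(1/294) + 476*(-1/382) = (-9 - 3)*(1/294) - 238/191 = -12*1/294 - 238/191 = -2/49 - 238/191 = -12044/9359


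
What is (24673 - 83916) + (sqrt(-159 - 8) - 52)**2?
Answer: -59243 + (52 - I*sqrt(167))**2 ≈ -56706.0 - 1344.0*I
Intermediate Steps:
(24673 - 83916) + (sqrt(-159 - 8) - 52)**2 = -59243 + (sqrt(-167) - 52)**2 = -59243 + (I*sqrt(167) - 52)**2 = -59243 + (-52 + I*sqrt(167))**2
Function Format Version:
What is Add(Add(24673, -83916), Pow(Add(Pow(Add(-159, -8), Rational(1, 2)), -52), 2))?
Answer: Add(-59243, Pow(Add(52, Mul(-1, I, Pow(167, Rational(1, 2)))), 2)) ≈ Add(-56706., Mul(-1344.0, I))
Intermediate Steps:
Add(Add(24673, -83916), Pow(Add(Pow(Add(-159, -8), Rational(1, 2)), -52), 2)) = Add(-59243, Pow(Add(Pow(-167, Rational(1, 2)), -52), 2)) = Add(-59243, Pow(Add(Mul(I, Pow(167, Rational(1, 2))), -52), 2)) = Add(-59243, Pow(Add(-52, Mul(I, Pow(167, Rational(1, 2)))), 2))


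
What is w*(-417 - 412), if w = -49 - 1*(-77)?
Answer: -23212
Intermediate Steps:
w = 28 (w = -49 + 77 = 28)
w*(-417 - 412) = 28*(-417 - 412) = 28*(-829) = -23212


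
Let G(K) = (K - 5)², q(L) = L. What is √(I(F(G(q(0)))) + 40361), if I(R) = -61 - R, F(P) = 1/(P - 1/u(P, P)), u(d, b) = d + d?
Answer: 5*√2514719114/1249 ≈ 200.75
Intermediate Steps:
u(d, b) = 2*d
G(K) = (-5 + K)²
F(P) = 1/(P - 1/(2*P))
√(I(F(G(q(0)))) + 40361) = √((-61 - 2*(-5 + 0)²/(-1 + 2*((-5 + 0)²)²)) + 40361) = √((-61 - 2*(-5)²/(-1 + 2*((-5)²)²)) + 40361) = √((-61 - 2*25/(-1 + 2*25²)) + 40361) = √((-61 - 2*25/(-1 + 2*625)) + 40361) = √((-61 - 2*25/(-1 + 1250)) + 40361) = √((-61 - 2*25/1249) + 40361) = √((-61 - 1*50/1249) + 40361) = √((-61 - 50/1249) + 40361) = √(-76239/1249 + 40361) = √(50334650/1249) = 5*√2514719114/1249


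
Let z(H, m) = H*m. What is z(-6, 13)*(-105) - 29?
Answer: 8161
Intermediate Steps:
z(-6, 13)*(-105) - 29 = -6*13*(-105) - 29 = -78*(-105) - 29 = 8190 - 29 = 8161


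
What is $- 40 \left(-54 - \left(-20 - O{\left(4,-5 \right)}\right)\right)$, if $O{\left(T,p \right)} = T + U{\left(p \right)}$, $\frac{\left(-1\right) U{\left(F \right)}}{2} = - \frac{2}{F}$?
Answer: $1232$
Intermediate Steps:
$U{\left(F \right)} = \frac{4}{F}$ ($U{\left(F \right)} = - 2 \left(- \frac{2}{F}\right) = \frac{4}{F}$)
$O{\left(T,p \right)} = T + \frac{4}{p}$
$- 40 \left(-54 - \left(-20 - O{\left(4,-5 \right)}\right)\right) = - 40 \left(-54 + \left(\left(24 + \left(4 + \frac{4}{-5}\right)\right) - 4\right)\right) = - 40 \left(-54 + \left(\left(24 + \left(4 + 4 \left(- \frac{1}{5}\right)\right)\right) - 4\right)\right) = - 40 \left(-54 + \left(\left(24 + \left(4 - \frac{4}{5}\right)\right) - 4\right)\right) = - 40 \left(-54 + \left(\left(24 + \frac{16}{5}\right) - 4\right)\right) = - 40 \left(-54 + \left(\frac{136}{5} - 4\right)\right) = - 40 \left(-54 + \frac{116}{5}\right) = \left(-40\right) \left(- \frac{154}{5}\right) = 1232$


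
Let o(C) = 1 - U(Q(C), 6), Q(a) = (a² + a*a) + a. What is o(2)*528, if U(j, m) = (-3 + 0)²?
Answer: -4224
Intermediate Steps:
Q(a) = a + 2*a² (Q(a) = (a² + a²) + a = 2*a² + a = a + 2*a²)
U(j, m) = 9 (U(j, m) = (-3)² = 9)
o(C) = -8 (o(C) = 1 - 1*9 = 1 - 9 = -8)
o(2)*528 = -8*528 = -4224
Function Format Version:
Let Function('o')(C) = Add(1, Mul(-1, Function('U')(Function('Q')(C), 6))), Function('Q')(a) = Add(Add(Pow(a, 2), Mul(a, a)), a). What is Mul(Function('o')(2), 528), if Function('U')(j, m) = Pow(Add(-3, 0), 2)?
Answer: -4224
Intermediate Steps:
Function('Q')(a) = Add(a, Mul(2, Pow(a, 2))) (Function('Q')(a) = Add(Add(Pow(a, 2), Pow(a, 2)), a) = Add(Mul(2, Pow(a, 2)), a) = Add(a, Mul(2, Pow(a, 2))))
Function('U')(j, m) = 9 (Function('U')(j, m) = Pow(-3, 2) = 9)
Function('o')(C) = -8 (Function('o')(C) = Add(1, Mul(-1, 9)) = Add(1, -9) = -8)
Mul(Function('o')(2), 528) = Mul(-8, 528) = -4224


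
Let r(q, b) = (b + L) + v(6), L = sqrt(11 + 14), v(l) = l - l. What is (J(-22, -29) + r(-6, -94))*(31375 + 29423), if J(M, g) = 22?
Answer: -4073466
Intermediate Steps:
v(l) = 0
L = 5 (L = sqrt(25) = 5)
r(q, b) = 5 + b (r(q, b) = (b + 5) + 0 = (5 + b) + 0 = 5 + b)
(J(-22, -29) + r(-6, -94))*(31375 + 29423) = (22 + (5 - 94))*(31375 + 29423) = (22 - 89)*60798 = -67*60798 = -4073466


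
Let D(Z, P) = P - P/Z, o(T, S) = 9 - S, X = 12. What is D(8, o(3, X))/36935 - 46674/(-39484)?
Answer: 3447601089/2916683080 ≈ 1.1820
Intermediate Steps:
D(Z, P) = P - P/Z
D(8, o(3, X))/36935 - 46674/(-39484) = ((9 - 1*12) - 1*(9 - 1*12)/8)/36935 - 46674/(-39484) = ((9 - 12) - 1*(9 - 12)*1/8)*(1/36935) - 46674*(-1/39484) = (-3 - 1*(-3)*1/8)*(1/36935) + 23337/19742 = (-3 + 3/8)*(1/36935) + 23337/19742 = -21/8*1/36935 + 23337/19742 = -21/295480 + 23337/19742 = 3447601089/2916683080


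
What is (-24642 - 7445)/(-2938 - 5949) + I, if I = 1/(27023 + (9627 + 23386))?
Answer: 1926384019/533539932 ≈ 3.6106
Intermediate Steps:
I = 1/60036 (I = 1/(27023 + 33013) = 1/60036 ≈ 1.6657e-5)
(-24642 - 7445)/(-2938 - 5949) + I = (-24642 - 7445)/(-2938 - 5949) + 1/60036 = -32087/(-8887) + 1/60036 = -32087*(-1/8887) + 1/60036 = 32087/8887 + 1/60036 = 1926384019/533539932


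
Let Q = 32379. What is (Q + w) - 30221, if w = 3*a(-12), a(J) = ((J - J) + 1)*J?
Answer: 2122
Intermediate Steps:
a(J) = J (a(J) = (0 + 1)*J = 1*J = J)
w = -36 (w = 3*(-12) = -36)
(Q + w) - 30221 = (32379 - 36) - 30221 = 32343 - 30221 = 2122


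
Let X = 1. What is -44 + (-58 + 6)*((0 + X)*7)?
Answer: -408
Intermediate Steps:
-44 + (-58 + 6)*((0 + X)*7) = -44 + (-58 + 6)*((0 + 1)*7) = -44 - 52*7 = -44 - 364 = -408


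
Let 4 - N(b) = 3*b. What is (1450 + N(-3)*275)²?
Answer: 25250625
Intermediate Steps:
N(b) = 4 - 3*b
(1450 + N(-3)*275)² = (1450 + (4 - 3*(-3))*275)² = (1450 + (4 + 9)*275)² = (1450 + 13*275)² = (1450 + 3575)² = 5025² = 25250625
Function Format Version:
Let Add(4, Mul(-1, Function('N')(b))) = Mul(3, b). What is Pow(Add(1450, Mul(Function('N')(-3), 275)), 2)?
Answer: 25250625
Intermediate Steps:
Function('N')(b) = Add(4, Mul(-3, b)) (Function('N')(b) = Add(4, Mul(-1, Mul(3, b))) = Add(4, Mul(-3, b)))
Pow(Add(1450, Mul(Function('N')(-3), 275)), 2) = Pow(Add(1450, Mul(Add(4, Mul(-3, -3)), 275)), 2) = Pow(Add(1450, Mul(Add(4, 9), 275)), 2) = Pow(Add(1450, Mul(13, 275)), 2) = Pow(Add(1450, 3575), 2) = Pow(5025, 2) = 25250625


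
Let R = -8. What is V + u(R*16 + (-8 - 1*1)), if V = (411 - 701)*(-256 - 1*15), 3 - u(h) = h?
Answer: 78730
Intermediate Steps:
u(h) = 3 - h
V = 78590 (V = -290*(-256 - 15) = -290*(-271) = 78590)
V + u(R*16 + (-8 - 1*1)) = 78590 + (3 - (-8*16 + (-8 - 1*1))) = 78590 + (3 - (-128 + (-8 - 1))) = 78590 + (3 - (-128 - 9)) = 78590 + (3 - 1*(-137)) = 78590 + (3 + 137) = 78590 + 140 = 78730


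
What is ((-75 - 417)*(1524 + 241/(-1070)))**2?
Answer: 160871578930944036/286225 ≈ 5.6205e+11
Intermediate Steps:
((-75 - 417)*(1524 + 241/(-1070)))**2 = (-492*(1524 + 241*(-1/1070)))**2 = (-492*(1524 - 241/1070))**2 = (-492*1630439/1070)**2 = (-401087994/535)**2 = 160871578930944036/286225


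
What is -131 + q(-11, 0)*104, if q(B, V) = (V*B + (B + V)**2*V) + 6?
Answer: 493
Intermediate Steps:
q(B, V) = 6 + B*V + V*(B + V)**2 (q(B, V) = (B*V + V*(B + V)**2) + 6 = 6 + B*V + V*(B + V)**2)
-131 + q(-11, 0)*104 = -131 + (6 - 11*0 + 0*(-11 + 0)**2)*104 = -131 + (6 + 0 + 0*(-11)**2)*104 = -131 + (6 + 0 + 0*121)*104 = -131 + (6 + 0 + 0)*104 = -131 + 6*104 = -131 + 624 = 493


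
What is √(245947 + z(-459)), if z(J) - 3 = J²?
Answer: 7*√9319 ≈ 675.75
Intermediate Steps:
z(J) = 3 + J²
√(245947 + z(-459)) = √(245947 + (3 + (-459)²)) = √(245947 + (3 + 210681)) = √(245947 + 210684) = √456631 = 7*√9319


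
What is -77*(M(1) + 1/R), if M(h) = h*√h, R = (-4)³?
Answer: -4851/64 ≈ -75.797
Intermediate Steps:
R = -64
M(h) = h^(3/2)
-77*(M(1) + 1/R) = -77*(1^(3/2) + 1/(-64)) = -77*(1 - 1/64) = -77*63/64 = -4851/64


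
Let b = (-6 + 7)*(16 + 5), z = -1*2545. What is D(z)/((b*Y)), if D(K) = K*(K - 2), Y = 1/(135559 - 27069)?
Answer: 234414885450/7 ≈ 3.3488e+10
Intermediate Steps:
Y = 1/108490 ≈ 9.2174e-6
z = -2545
b = 21 (b = 1*21 = 21)
D(K) = K*(-2 + K)
D(z)/((b*Y)) = (-2545*(-2 - 2545))/((21*(1/108490))) = (-2545*(-2547))/(21/108490) = 6482115*(108490/21) = 234414885450/7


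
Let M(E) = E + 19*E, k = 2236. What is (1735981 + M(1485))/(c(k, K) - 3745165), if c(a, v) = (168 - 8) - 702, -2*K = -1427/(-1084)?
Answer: -1765681/3745707 ≈ -0.47139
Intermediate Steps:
K = -1427/2168 (K = -(-1427)/(2*(-1084)) = -(-1427)*(-1)/(2*1084) = -½*1427/1084 = -1427/2168 ≈ -0.65821)
c(a, v) = -542 (c(a, v) = 160 - 702 = -542)
M(E) = 20*E
(1735981 + M(1485))/(c(k, K) - 3745165) = (1735981 + 20*1485)/(-542 - 3745165) = (1735981 + 29700)/(-3745707) = 1765681*(-1/3745707) = -1765681/3745707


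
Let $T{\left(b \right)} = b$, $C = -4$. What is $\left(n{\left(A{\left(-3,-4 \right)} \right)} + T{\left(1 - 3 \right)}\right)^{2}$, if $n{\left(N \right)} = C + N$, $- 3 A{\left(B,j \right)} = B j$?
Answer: $100$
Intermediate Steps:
$A{\left(B,j \right)} = - \frac{B j}{3}$
$n{\left(N \right)} = -4 + N$
$\left(n{\left(A{\left(-3,-4 \right)} \right)} + T{\left(1 - 3 \right)}\right)^{2} = \left(\left(-4 - \left(-1\right) \left(-4\right)\right) + \left(1 - 3\right)\right)^{2} = \left(\left(-4 - 4\right) - 2\right)^{2} = \left(-8 - 2\right)^{2} = \left(-10\right)^{2} = 100$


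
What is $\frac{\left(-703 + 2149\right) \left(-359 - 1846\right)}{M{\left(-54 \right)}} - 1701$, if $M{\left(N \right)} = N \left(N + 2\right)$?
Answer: $- \frac{147497}{52} \approx -2836.5$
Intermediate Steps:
$M{\left(N \right)} = N \left(2 + N\right)$
$\frac{\left(-703 + 2149\right) \left(-359 - 1846\right)}{M{\left(-54 \right)}} - 1701 = \frac{\left(-703 + 2149\right) \left(-359 - 1846\right)}{\left(-54\right) \left(2 - 54\right)} - 1701 = \frac{1446 \left(-2205\right)}{\left(-54\right) \left(-52\right)} - 1701 = - \frac{3188430}{2808} - 1701 = \left(-3188430\right) \frac{1}{2808} - 1701 = - \frac{59045}{52} - 1701 = - \frac{147497}{52}$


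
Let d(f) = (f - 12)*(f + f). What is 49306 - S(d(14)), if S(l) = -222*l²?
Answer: 745498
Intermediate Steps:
d(f) = 2*f*(-12 + f) (d(f) = (-12 + f)*(2*f) = 2*f*(-12 + f))
49306 - S(d(14)) = 49306 - (-222)*(2*14*(-12 + 14))² = 49306 - (-222)*(2*14*2)² = 49306 - (-222)*56² = 49306 - (-222)*3136 = 49306 - 1*(-696192) = 49306 + 696192 = 745498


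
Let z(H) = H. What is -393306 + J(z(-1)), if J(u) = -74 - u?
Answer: -393379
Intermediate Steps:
-393306 + J(z(-1)) = -393306 + (-74 - 1*(-1)) = -393306 + (-74 + 1) = -393306 - 73 = -393379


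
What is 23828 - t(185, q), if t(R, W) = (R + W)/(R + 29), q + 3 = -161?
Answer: 5099171/214 ≈ 23828.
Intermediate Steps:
q = -164 (q = -3 - 161 = -164)
t(R, W) = (R + W)/(29 + R)
23828 - t(185, q) = 23828 - (185 - 164)/(29 + 185) = 23828 - 21/214 = 5099171/214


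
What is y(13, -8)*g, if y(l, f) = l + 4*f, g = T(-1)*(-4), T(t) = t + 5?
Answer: 304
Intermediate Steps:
T(t) = 5 + t
g = -16 (g = (5 - 1)*(-4) = 4*(-4) = -16)
y(13, -8)*g = (13 + 4*(-8))*(-16) = (13 - 32)*(-16) = -19*(-16) = 304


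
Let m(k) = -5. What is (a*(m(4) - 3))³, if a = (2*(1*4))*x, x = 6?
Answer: -56623104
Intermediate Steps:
a = 48 (a = (2*(1*4))*6 = (2*4)*6 = 8*6 = 48)
(a*(m(4) - 3))³ = (48*(-5 - 3))³ = (48*(-8))³ = (-384)³ = -56623104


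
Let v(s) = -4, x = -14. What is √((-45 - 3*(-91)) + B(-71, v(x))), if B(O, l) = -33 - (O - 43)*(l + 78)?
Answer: 3*√959 ≈ 92.903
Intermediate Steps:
B(O, l) = -33 - (-43 + O)*(78 + l)
√((-45 - 3*(-91)) + B(-71, v(x))) = √((-45 - 3*(-91)) + (3321 - 78*(-71) + 43*(-4) - 1*(-71)*(-4))) = √((-45 + 273) + (3321 + 5538 - 172 - 284)) = √(228 + 8403) = √8631 = 3*√959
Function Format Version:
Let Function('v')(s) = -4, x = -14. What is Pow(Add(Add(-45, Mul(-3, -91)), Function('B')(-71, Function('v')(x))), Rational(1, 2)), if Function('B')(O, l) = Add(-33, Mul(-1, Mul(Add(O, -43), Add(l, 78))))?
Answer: Mul(3, Pow(959, Rational(1, 2))) ≈ 92.903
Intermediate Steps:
Function('B')(O, l) = Add(-33, Mul(-1, Add(-43, O), Add(78, l))) (Function('B')(O, l) = Add(-33, Mul(-1, Mul(Add(-43, O), Add(78, l)))) = Add(-33, Mul(-1, Add(-43, O), Add(78, l))))
Pow(Add(Add(-45, Mul(-3, -91)), Function('B')(-71, Function('v')(x))), Rational(1, 2)) = Pow(Add(Add(-45, Mul(-3, -91)), Add(3321, Mul(-78, -71), Mul(43, -4), Mul(-1, -71, -4))), Rational(1, 2)) = Pow(Add(Add(-45, 273), Add(3321, 5538, -172, -284)), Rational(1, 2)) = Pow(Add(228, 8403), Rational(1, 2)) = Pow(8631, Rational(1, 2)) = Mul(3, Pow(959, Rational(1, 2)))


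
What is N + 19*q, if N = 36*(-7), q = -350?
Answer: -6902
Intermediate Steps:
N = -252
N + 19*q = -252 + 19*(-350) = -252 - 6650 = -6902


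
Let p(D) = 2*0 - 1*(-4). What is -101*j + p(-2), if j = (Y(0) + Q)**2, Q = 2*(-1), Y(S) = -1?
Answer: -905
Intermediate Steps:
p(D) = 4 (p(D) = 0 + 4 = 4)
Q = -2
j = 9 (j = (-1 - 2)**2 = (-3)**2 = 9)
-101*j + p(-2) = -101*9 + 4 = -909 + 4 = -905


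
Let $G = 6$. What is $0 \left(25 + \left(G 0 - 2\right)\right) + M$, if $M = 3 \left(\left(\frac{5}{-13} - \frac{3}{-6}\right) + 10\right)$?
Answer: $\frac{789}{26} \approx 30.346$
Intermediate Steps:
$M = \frac{789}{26}$ ($M = 3 \left(\left(5 \left(- \frac{1}{13}\right) - - \frac{1}{2}\right) + 10\right) = 3 \left(\left(- \frac{5}{13} + \frac{1}{2}\right) + 10\right) = 3 \left(\frac{3}{26} + 10\right) = 3 \cdot \frac{263}{26} = \frac{789}{26} \approx 30.346$)
$0 \left(25 + \left(G 0 - 2\right)\right) + M = 0 \left(25 + \left(6 \cdot 0 - 2\right)\right) + \frac{789}{26} = 0 \left(25 + \left(0 - 2\right)\right) + \frac{789}{26} = 0 \left(25 - 2\right) + \frac{789}{26} = 0 \cdot 23 + \frac{789}{26} = 0 + \frac{789}{26} = \frac{789}{26}$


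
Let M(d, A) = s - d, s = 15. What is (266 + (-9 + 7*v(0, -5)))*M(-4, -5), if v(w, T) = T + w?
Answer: 4218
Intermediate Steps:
M(d, A) = 15 - d
(266 + (-9 + 7*v(0, -5)))*M(-4, -5) = (266 + (-9 + 7*(-5 + 0)))*(15 - 1*(-4)) = (266 + (-9 + 7*(-5)))*(15 + 4) = (266 + (-9 - 35))*19 = (266 - 44)*19 = 222*19 = 4218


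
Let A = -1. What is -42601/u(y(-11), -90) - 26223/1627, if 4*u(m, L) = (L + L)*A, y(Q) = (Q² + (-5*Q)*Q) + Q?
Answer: -70491862/73215 ≈ -962.81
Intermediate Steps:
y(Q) = Q - 4*Q² (y(Q) = (Q² - 5*Q²) + Q = -4*Q² + Q = Q - 4*Q²)
u(m, L) = -L/2 (u(m, L) = ((L + L)*(-1))/4 = ((2*L)*(-1))/4 = (-2*L)/4 = -L/2)
-42601/u(y(-11), -90) - 26223/1627 = -42601/((-½*(-90))) - 26223/1627 = -42601/45 - 26223*1/1627 = -42601*1/45 - 26223/1627 = -42601/45 - 26223/1627 = -70491862/73215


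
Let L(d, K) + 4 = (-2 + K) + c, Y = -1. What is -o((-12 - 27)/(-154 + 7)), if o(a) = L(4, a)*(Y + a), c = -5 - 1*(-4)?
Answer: -11880/2401 ≈ -4.9479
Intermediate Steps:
c = -1 (c = -5 + 4 = -1)
L(d, K) = -7 + K (L(d, K) = -4 + ((-2 + K) - 1) = -4 + (-3 + K) = -7 + K)
o(a) = (-1 + a)*(-7 + a) (o(a) = (-7 + a)*(-1 + a) = (-1 + a)*(-7 + a))
-o((-12 - 27)/(-154 + 7)) = -(-1 + (-12 - 27)/(-154 + 7))*(-7 + (-12 - 27)/(-154 + 7)) = -(-1 - 39/(-147))*(-7 - 39/(-147)) = -(-1 - 39*(-1/147))*(-7 - 39*(-1/147)) = -(-1 + 13/49)*(-7 + 13/49) = -(-36)*(-330)/(49*49) = -1*11880/2401 = -11880/2401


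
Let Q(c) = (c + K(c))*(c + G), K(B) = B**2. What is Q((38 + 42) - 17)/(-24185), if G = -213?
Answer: 17280/691 ≈ 25.007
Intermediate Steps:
Q(c) = (-213 + c)*(c + c**2) (Q(c) = (c + c**2)*(c - 213) = (c + c**2)*(-213 + c) = (-213 + c)*(c + c**2))
Q((38 + 42) - 17)/(-24185) = (((38 + 42) - 17)*(-213 + ((38 + 42) - 17)**2 - 212*((38 + 42) - 17)))/(-24185) = ((80 - 17)*(-213 + (80 - 17)**2 - 212*(80 - 17)))*(-1/24185) = (63*(-213 + 63**2 - 212*63))*(-1/24185) = (63*(-213 + 3969 - 13356))*(-1/24185) = (63*(-9600))*(-1/24185) = -604800*(-1/24185) = 17280/691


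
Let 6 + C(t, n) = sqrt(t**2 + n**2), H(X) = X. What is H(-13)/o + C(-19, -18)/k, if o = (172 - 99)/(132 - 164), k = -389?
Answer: 162262/28397 - sqrt(685)/389 ≈ 5.6468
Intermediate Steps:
C(t, n) = -6 + sqrt(n**2 + t**2) (C(t, n) = -6 + sqrt(t**2 + n**2) = -6 + sqrt(n**2 + t**2))
o = -73/32 (o = 73/(-32) = 73*(-1/32) = -73/32 ≈ -2.2813)
H(-13)/o + C(-19, -18)/k = -13/(-73/32) + (-6 + sqrt((-18)**2 + (-19)**2))/(-389) = -13*(-32/73) + (-6 + sqrt(324 + 361))*(-1/389) = 416/73 + (-6 + sqrt(685))*(-1/389) = 416/73 + (6/389 - sqrt(685)/389) = 162262/28397 - sqrt(685)/389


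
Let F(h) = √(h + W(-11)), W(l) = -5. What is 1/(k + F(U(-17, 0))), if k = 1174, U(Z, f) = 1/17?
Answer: 9979/11715388 - I*√357/11715388 ≈ 0.00085179 - 1.6128e-6*I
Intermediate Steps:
U(Z, f) = 1/17
F(h) = √(-5 + h) (F(h) = √(h - 5) = √(-5 + h))
1/(k + F(U(-17, 0))) = 1/(1174 + √(-5 + 1/17)) = 1/(1174 + √(-84/17)) = 1/(1174 + 2*I*√357/17)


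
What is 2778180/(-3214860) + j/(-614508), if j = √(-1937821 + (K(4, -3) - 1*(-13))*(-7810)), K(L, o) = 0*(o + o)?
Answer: -46303/53581 - I*√2039351/614508 ≈ -0.86417 - 0.0023239*I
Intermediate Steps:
K(L, o) = 0 (K(L, o) = 0*(2*o) = 0)
j = I*√2039351 (j = √(-1937821 + (0 - 1*(-13))*(-7810)) = √(-1937821 + (0 + 13)*(-7810)) = √(-1937821 + 13*(-7810)) = √(-1937821 - 101530) = √(-2039351) = I*√2039351 ≈ 1428.1*I)
2778180/(-3214860) + j/(-614508) = 2778180/(-3214860) + (I*√2039351)/(-614508) = 2778180*(-1/3214860) + (I*√2039351)*(-1/614508) = -46303/53581 - I*√2039351/614508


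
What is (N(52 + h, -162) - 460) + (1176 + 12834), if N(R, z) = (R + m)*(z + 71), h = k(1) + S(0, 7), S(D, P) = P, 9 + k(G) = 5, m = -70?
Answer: 14915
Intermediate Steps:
k(G) = -4 (k(G) = -9 + 5 = -4)
h = 3 (h = -4 + 7 = 3)
N(R, z) = (-70 + R)*(71 + z) (N(R, z) = (R - 70)*(z + 71) = (-70 + R)*(71 + z))
(N(52 + h, -162) - 460) + (1176 + 12834) = ((-4970 - 70*(-162) + 71*(52 + 3) + (52 + 3)*(-162)) - 460) + (1176 + 12834) = ((-4970 + 11340 + 71*55 + 55*(-162)) - 460) + 14010 = ((-4970 + 11340 + 3905 - 8910) - 460) + 14010 = (1365 - 460) + 14010 = 905 + 14010 = 14915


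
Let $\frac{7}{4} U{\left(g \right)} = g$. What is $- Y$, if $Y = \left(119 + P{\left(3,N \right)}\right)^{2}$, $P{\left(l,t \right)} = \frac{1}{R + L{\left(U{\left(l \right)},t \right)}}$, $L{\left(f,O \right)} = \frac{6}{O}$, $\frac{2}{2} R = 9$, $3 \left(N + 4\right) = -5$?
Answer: $- \frac{258630724}{18225} \approx -14191.0$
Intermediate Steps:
$N = - \frac{17}{3}$ ($N = -4 + \frac{1}{3} \left(-5\right) = -4 - \frac{5}{3} = - \frac{17}{3} \approx -5.6667$)
$U{\left(g \right)} = \frac{4 g}{7}$
$R = 9$
$P{\left(l,t \right)} = \frac{1}{9 + \frac{6}{t}}$
$Y = \frac{258630724}{18225}$ ($Y = \left(119 + \frac{1}{3} \left(- \frac{17}{3}\right) \frac{1}{2 + 3 \left(- \frac{17}{3}\right)}\right)^{2} = \left(119 + \frac{1}{3} \left(- \frac{17}{3}\right) \frac{1}{2 - 17}\right)^{2} = \left(119 + \frac{1}{3} \left(- \frac{17}{3}\right) \frac{1}{-15}\right)^{2} = \left(119 + \frac{1}{3} \left(- \frac{17}{3}\right) \left(- \frac{1}{15}\right)\right)^{2} = \left(119 + \frac{17}{135}\right)^{2} = \left(\frac{16082}{135}\right)^{2} = \frac{258630724}{18225} \approx 14191.0$)
$- Y = \left(-1\right) \frac{258630724}{18225} = - \frac{258630724}{18225}$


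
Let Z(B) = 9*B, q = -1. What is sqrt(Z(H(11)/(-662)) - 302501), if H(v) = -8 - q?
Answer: I*sqrt(132569206538)/662 ≈ 550.0*I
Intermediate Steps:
H(v) = -7 (H(v) = -8 - 1*(-1) = -8 + 1 = -7)
sqrt(Z(H(11)/(-662)) - 302501) = sqrt(9*(-7/(-662)) - 302501) = sqrt(9*(-7*(-1/662)) - 302501) = sqrt(9*(7/662) - 302501) = sqrt(63/662 - 302501) = sqrt(-200255599/662) = I*sqrt(132569206538)/662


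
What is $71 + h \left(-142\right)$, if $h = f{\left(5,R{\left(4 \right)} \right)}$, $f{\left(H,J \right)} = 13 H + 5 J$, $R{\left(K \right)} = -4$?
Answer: $-6319$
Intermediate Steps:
$f{\left(H,J \right)} = 5 J + 13 H$
$h = 45$ ($h = 5 \left(-4\right) + 13 \cdot 5 = -20 + 65 = 45$)
$71 + h \left(-142\right) = 71 + 45 \left(-142\right) = 71 - 6390 = -6319$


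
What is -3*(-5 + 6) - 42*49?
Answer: -2061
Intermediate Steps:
-3*(-5 + 6) - 42*49 = -3*1 - 2058 = -3 - 2058 = -2061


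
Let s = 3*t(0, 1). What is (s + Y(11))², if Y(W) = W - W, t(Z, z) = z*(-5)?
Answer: 225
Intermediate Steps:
t(Z, z) = -5*z
s = -15 (s = 3*(-5*1) = 3*(-5) = -15)
Y(W) = 0
(s + Y(11))² = (-15 + 0)² = (-15)² = 225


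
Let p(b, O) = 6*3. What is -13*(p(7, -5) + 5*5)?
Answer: -559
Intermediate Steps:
p(b, O) = 18
-13*(p(7, -5) + 5*5) = -13*(18 + 5*5) = -13*(18 + 25) = -13*43 = -559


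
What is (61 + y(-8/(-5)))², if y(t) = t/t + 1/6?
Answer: 139129/36 ≈ 3864.7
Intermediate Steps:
y(t) = 7/6 (y(t) = 1 + 1*(⅙) = 1 + ⅙ = 7/6)
(61 + y(-8/(-5)))² = (61 + 7/6)² = (373/6)² = 139129/36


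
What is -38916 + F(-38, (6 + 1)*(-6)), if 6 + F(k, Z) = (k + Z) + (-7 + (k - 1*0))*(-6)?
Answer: -38732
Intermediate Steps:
F(k, Z) = 36 + Z - 5*k (F(k, Z) = -6 + ((k + Z) + (-7 + (k - 1*0))*(-6)) = -6 + ((Z + k) + (-7 + (k + 0))*(-6)) = -6 + ((Z + k) + (-7 + k)*(-6)) = -6 + ((Z + k) + (42 - 6*k)) = -6 + (42 + Z - 5*k) = 36 + Z - 5*k)
-38916 + F(-38, (6 + 1)*(-6)) = -38916 + (36 + (6 + 1)*(-6) - 5*(-38)) = -38916 + (36 + 7*(-6) + 190) = -38916 + (36 - 42 + 190) = -38916 + 184 = -38732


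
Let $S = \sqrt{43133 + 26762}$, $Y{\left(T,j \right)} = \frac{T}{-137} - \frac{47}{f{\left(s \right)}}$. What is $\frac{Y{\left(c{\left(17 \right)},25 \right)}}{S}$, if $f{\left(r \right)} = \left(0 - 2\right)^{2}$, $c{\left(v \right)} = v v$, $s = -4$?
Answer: $- \frac{217 \sqrt{69895}}{1094356} \approx -0.052423$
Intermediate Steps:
$c{\left(v \right)} = v^{2}$
$f{\left(r \right)} = 4$ ($f{\left(r \right)} = \left(-2\right)^{2} = 4$)
$Y{\left(T,j \right)} = - \frac{47}{4} - \frac{T}{137}$ ($Y{\left(T,j \right)} = \frac{T}{-137} - \frac{47}{4} = T \left(- \frac{1}{137}\right) - \frac{47}{4} = - \frac{T}{137} - \frac{47}{4} = - \frac{47}{4} - \frac{T}{137}$)
$S = \sqrt{69895} \approx 264.38$
$\frac{Y{\left(c{\left(17 \right)},25 \right)}}{S} = \frac{- \frac{47}{4} - \frac{17^{2}}{137}}{\sqrt{69895}} = \left(- \frac{47}{4} - \frac{289}{137}\right) \frac{\sqrt{69895}}{69895} = - \frac{7595 \frac{\sqrt{69895}}{69895}}{548} = - \frac{217 \sqrt{69895}}{1094356}$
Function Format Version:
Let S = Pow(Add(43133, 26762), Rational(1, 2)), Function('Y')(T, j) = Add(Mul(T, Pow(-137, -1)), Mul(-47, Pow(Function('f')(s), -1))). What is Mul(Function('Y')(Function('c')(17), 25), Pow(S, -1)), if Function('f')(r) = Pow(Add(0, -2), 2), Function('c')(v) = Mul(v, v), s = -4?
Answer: Mul(Rational(-217, 1094356), Pow(69895, Rational(1, 2))) ≈ -0.052423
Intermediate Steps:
Function('c')(v) = Pow(v, 2)
Function('f')(r) = 4 (Function('f')(r) = Pow(-2, 2) = 4)
Function('Y')(T, j) = Add(Rational(-47, 4), Mul(Rational(-1, 137), T)) (Function('Y')(T, j) = Add(Mul(T, Pow(-137, -1)), Mul(-47, Pow(4, -1))) = Add(Mul(T, Rational(-1, 137)), Mul(-47, Rational(1, 4))) = Add(Mul(Rational(-1, 137), T), Rational(-47, 4)) = Add(Rational(-47, 4), Mul(Rational(-1, 137), T)))
S = Pow(69895, Rational(1, 2)) ≈ 264.38
Mul(Function('Y')(Function('c')(17), 25), Pow(S, -1)) = Mul(Add(Rational(-47, 4), Mul(Rational(-1, 137), Pow(17, 2))), Pow(Pow(69895, Rational(1, 2)), -1)) = Mul(Add(Rational(-47, 4), Mul(Rational(-1, 137), 289)), Mul(Rational(1, 69895), Pow(69895, Rational(1, 2)))) = Mul(Add(Rational(-47, 4), Rational(-289, 137)), Mul(Rational(1, 69895), Pow(69895, Rational(1, 2)))) = Mul(Rational(-7595, 548), Mul(Rational(1, 69895), Pow(69895, Rational(1, 2)))) = Mul(Rational(-217, 1094356), Pow(69895, Rational(1, 2)))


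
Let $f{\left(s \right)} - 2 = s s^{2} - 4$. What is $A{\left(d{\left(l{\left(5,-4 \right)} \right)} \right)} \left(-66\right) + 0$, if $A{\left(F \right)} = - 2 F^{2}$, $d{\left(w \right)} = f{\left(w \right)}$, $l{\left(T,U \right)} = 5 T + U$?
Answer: $11316238692$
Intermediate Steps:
$l{\left(T,U \right)} = U + 5 T$
$f{\left(s \right)} = -2 + s^{3}$ ($f{\left(s \right)} = 2 + \left(s s^{2} - 4\right) = 2 + \left(s^{3} - 4\right) = 2 + \left(-4 + s^{3}\right) = -2 + s^{3}$)
$d{\left(w \right)} = -2 + w^{3}$
$A{\left(d{\left(l{\left(5,-4 \right)} \right)} \right)} \left(-66\right) + 0 = - 2 \left(-2 + \left(-4 + 5 \cdot 5\right)^{3}\right)^{2} \left(-66\right) + 0 = - 2 \left(-2 + \left(-4 + 25\right)^{3}\right)^{2} \left(-66\right) + 0 = - 2 \left(-2 + 21^{3}\right)^{2} \left(-66\right) + 0 = - 2 \left(-2 + 9261\right)^{2} \left(-66\right) + 0 = - 2 \cdot 9259^{2} \left(-66\right) + 0 = \left(-2\right) 85729081 \left(-66\right) + 0 = \left(-171458162\right) \left(-66\right) + 0 = 11316238692 + 0 = 11316238692$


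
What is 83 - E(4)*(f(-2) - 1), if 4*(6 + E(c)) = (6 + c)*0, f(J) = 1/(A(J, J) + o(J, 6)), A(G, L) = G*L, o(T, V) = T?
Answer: 80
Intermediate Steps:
f(J) = 1/(J + J²) (f(J) = 1/(J*J + J) = 1/(J² + J) = 1/(J + J²))
E(c) = -6 (E(c) = -6 + ((6 + c)*0)/4 = -6 + (¼)*0 = -6 + 0 = -6)
83 - E(4)*(f(-2) - 1) = 83 - (-6)*(1/((-2)*(1 - 2)) - 1) = 83 - (-6)*(-½/(-1) - 1) = 83 - (-6)*(-½*(-1) - 1) = 83 - (-6)*(½ - 1) = 83 - (-6)*(-1)/2 = 83 - 1*3 = 83 - 3 = 80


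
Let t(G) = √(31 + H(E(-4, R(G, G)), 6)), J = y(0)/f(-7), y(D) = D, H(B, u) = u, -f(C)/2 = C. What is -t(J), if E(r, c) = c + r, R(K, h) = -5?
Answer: -√37 ≈ -6.0828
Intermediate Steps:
f(C) = -2*C
J = 0 (J = 0/((-2*(-7))) = 0/14 = 0*(1/14) = 0)
t(G) = √37 (t(G) = √(31 + 6) = √37)
-t(J) = -√37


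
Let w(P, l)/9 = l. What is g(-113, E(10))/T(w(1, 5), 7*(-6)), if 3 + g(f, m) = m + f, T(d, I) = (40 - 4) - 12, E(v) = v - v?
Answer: -29/6 ≈ -4.8333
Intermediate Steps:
E(v) = 0
w(P, l) = 9*l
T(d, I) = 24 (T(d, I) = 36 - 12 = 24)
g(f, m) = -3 + f + m (g(f, m) = -3 + (m + f) = -3 + (f + m) = -3 + f + m)
g(-113, E(10))/T(w(1, 5), 7*(-6)) = (-3 - 113 + 0)/24 = -116*1/24 = -29/6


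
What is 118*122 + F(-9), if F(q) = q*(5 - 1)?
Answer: 14360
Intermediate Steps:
F(q) = 4*q (F(q) = q*4 = 4*q)
118*122 + F(-9) = 118*122 + 4*(-9) = 14396 - 36 = 14360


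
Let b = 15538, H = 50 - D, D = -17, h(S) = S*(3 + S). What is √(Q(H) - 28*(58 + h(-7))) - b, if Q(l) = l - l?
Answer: -15538 + 2*I*√602 ≈ -15538.0 + 49.071*I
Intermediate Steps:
H = 67 (H = 50 - 1*(-17) = 50 + 17 = 67)
Q(l) = 0
√(Q(H) - 28*(58 + h(-7))) - b = √(0 - 28*(58 - 7*(3 - 7))) - 1*15538 = √(0 - 28*(58 - 7*(-4))) - 15538 = √(0 - 28*(58 + 28)) - 15538 = √(0 - 28*86) - 15538 = √(0 - 2408) - 15538 = √(-2408) - 15538 = 2*I*√602 - 15538 = -15538 + 2*I*√602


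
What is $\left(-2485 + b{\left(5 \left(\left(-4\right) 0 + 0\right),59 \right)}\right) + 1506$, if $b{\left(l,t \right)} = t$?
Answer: $-920$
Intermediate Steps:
$\left(-2485 + b{\left(5 \left(\left(-4\right) 0 + 0\right),59 \right)}\right) + 1506 = \left(-2485 + 59\right) + 1506 = -2426 + 1506 = -920$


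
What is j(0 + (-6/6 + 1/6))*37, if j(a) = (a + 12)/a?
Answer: -2479/5 ≈ -495.80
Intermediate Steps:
j(a) = (12 + a)/a
j(0 + (-6/6 + 1/6))*37 = ((12 + (0 + (-6/6 + 1/6)))/(0 + (-6/6 + 1/6)))*37 = ((12 + (0 + (-6*⅙ + 1*(⅙))))/(0 + (-6*⅙ + 1*(⅙))))*37 = ((12 + (0 + (-1 + ⅙)))/(0 + (-1 + ⅙)))*37 = ((12 + (0 - ⅚))/(0 - ⅚))*37 = ((12 - ⅚)/(-⅚))*37 = -6/5*67/6*37 = -67/5*37 = -2479/5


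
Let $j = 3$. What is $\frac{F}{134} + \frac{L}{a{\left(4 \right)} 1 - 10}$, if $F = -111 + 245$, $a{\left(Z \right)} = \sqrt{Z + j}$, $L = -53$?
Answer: $\frac{623}{93} + \frac{53 \sqrt{7}}{93} \approx 8.2067$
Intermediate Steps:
$a{\left(Z \right)} = \sqrt{3 + Z}$ ($a{\left(Z \right)} = \sqrt{Z + 3} = \sqrt{3 + Z}$)
$F = 134$
$\frac{F}{134} + \frac{L}{a{\left(4 \right)} 1 - 10} = \frac{134}{134} - \frac{53}{\sqrt{3 + 4} \cdot 1 - 10} = 134 \cdot \frac{1}{134} - \frac{53}{\sqrt{7} \cdot 1 - 10} = 1 - \frac{53}{\sqrt{7} - 10} = 1 - \frac{53}{-10 + \sqrt{7}}$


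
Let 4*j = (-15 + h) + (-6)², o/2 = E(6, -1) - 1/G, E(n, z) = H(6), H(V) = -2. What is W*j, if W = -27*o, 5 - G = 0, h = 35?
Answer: 8316/5 ≈ 1663.2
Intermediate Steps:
E(n, z) = -2
G = 5 (G = 5 - 1*0 = 5 + 0 = 5)
o = -22/5 (o = 2*(-2 - 1/5) = 2*(-2 - 1*⅕) = 2*(-2 - ⅕) = 2*(-11/5) = -22/5 ≈ -4.4000)
W = 594/5 (W = -27*(-22/5) = 594/5 ≈ 118.80)
j = 14 (j = ((-15 + 35) + (-6)²)/4 = (20 + 36)/4 = (¼)*56 = 14)
W*j = (594/5)*14 = 8316/5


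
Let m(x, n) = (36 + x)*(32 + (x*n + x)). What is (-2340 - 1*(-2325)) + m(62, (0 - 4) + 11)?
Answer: 51729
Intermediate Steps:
m(x, n) = (36 + x)*(32 + x + n*x) (m(x, n) = (36 + x)*(32 + (n*x + x)) = (36 + x)*(32 + (x + n*x)) = (36 + x)*(32 + x + n*x))
(-2340 - 1*(-2325)) + m(62, (0 - 4) + 11) = (-2340 - 1*(-2325)) + (1152 + 62**2 + 68*62 + ((0 - 4) + 11)*62**2 + 36*((0 - 4) + 11)*62) = (-2340 + 2325) + (1152 + 3844 + 4216 + (-4 + 11)*3844 + 36*(-4 + 11)*62) = -15 + (1152 + 3844 + 4216 + 7*3844 + 36*7*62) = -15 + (1152 + 3844 + 4216 + 26908 + 15624) = -15 + 51744 = 51729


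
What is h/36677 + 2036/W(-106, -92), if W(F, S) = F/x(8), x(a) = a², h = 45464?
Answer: -2387170312/1943881 ≈ -1228.0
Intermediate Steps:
W(F, S) = F/64 (W(F, S) = F/(8²) = F/64)
h/36677 + 2036/W(-106, -92) = 45464/36677 + 2036/(((1/64)*(-106))) = 45464*(1/36677) + 2036/(-53/32) = 45464/36677 + 2036*(-32/53) = 45464/36677 - 65152/53 = -2387170312/1943881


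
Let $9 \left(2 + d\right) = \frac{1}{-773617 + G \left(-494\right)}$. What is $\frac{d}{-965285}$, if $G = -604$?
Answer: $\frac{8554339}{4128687078165} \approx 2.0719 \cdot 10^{-6}$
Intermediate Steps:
$d = - \frac{8554339}{4277169}$ ($d = -2 + \frac{1}{9 \left(-773617 - -298376\right)} = -2 + \frac{1}{9 \left(-773617 + 298376\right)} = -2 + \frac{1}{9 \left(-475241\right)} = -2 + \frac{1}{9} \left(- \frac{1}{475241}\right) = -2 - \frac{1}{4277169} = - \frac{8554339}{4277169} \approx -2.0$)
$\frac{d}{-965285} = - \frac{8554339}{4277169 \left(-965285\right)} = \left(- \frac{8554339}{4277169}\right) \left(- \frac{1}{965285}\right) = \frac{8554339}{4128687078165}$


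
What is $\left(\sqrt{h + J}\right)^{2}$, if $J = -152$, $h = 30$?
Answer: $-122$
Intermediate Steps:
$\left(\sqrt{h + J}\right)^{2} = \left(\sqrt{30 - 152}\right)^{2} = \left(\sqrt{-122}\right)^{2} = \left(i \sqrt{122}\right)^{2} = -122$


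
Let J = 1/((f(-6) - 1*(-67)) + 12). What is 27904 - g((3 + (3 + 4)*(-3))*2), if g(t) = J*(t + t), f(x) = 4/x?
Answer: 6557656/235 ≈ 27905.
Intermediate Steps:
J = 3/235 (J = 1/((4/(-6) - 1*(-67)) + 12) = 1/((4*(-⅙) + 67) + 12) = 1/((-⅔ + 67) + 12) = 1/(199/3 + 12) = 1/(235/3) = 3/235 ≈ 0.012766)
g(t) = 6*t/235 (g(t) = 3*(t + t)/235 = 3*(2*t)/235 = 6*t/235)
27904 - g((3 + (3 + 4)*(-3))*2) = 27904 - 6*(3 + (3 + 4)*(-3))*2/235 = 27904 - 6*(3 + 7*(-3))*2/235 = 27904 - 6*(3 - 21)*2/235 = 27904 - 6*(-18*2)/235 = 27904 - 6*(-36)/235 = 27904 - 1*(-216/235) = 27904 + 216/235 = 6557656/235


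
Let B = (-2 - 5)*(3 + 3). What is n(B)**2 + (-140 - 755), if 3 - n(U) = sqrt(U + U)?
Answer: -970 - 12*I*sqrt(21) ≈ -970.0 - 54.991*I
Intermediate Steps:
B = -42 (B = -7*6 = -42)
n(U) = 3 - sqrt(2)*sqrt(U) (n(U) = 3 - sqrt(U + U) = 3 - sqrt(2*U) = 3 - sqrt(2)*sqrt(U))
n(B)**2 + (-140 - 755) = (3 - sqrt(2)*sqrt(-42))**2 + (-140 - 755) = (3 - sqrt(2)*I*sqrt(42))**2 - 895 = (3 - 2*I*sqrt(21))**2 - 895 = -895 + (3 - 2*I*sqrt(21))**2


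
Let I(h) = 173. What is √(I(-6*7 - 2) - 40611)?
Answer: I*√40438 ≈ 201.09*I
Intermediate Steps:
√(I(-6*7 - 2) - 40611) = √(173 - 40611) = √(-40438) = I*√40438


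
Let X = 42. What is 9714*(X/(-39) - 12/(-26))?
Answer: -77712/13 ≈ -5977.8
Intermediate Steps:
9714*(X/(-39) - 12/(-26)) = 9714*(42/(-39) - 12/(-26)) = 9714*(42*(-1/39) - 12*(-1/26)) = 9714*(-14/13 + 6/13) = 9714*(-8/13) = -77712/13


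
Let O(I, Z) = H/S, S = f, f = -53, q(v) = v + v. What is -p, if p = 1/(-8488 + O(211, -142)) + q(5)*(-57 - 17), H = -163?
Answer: 332778793/449701 ≈ 740.00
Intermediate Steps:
q(v) = 2*v
S = -53
O(I, Z) = 163/53 (O(I, Z) = -163/(-53) = -163*(-1/53) = 163/53)
p = -332778793/449701 (p = 1/(-8488 + 163/53) + (2*5)*(-57 - 17) = 1/(-449701/53) + 10*(-74) = -53/449701 - 740 = -332778793/449701 ≈ -740.00)
-p = -1*(-332778793/449701) = 332778793/449701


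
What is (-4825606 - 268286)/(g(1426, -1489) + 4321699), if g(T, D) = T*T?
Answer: -5093892/6355175 ≈ -0.80153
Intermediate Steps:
g(T, D) = T**2
(-4825606 - 268286)/(g(1426, -1489) + 4321699) = (-4825606 - 268286)/(1426**2 + 4321699) = -5093892/(2033476 + 4321699) = -5093892/6355175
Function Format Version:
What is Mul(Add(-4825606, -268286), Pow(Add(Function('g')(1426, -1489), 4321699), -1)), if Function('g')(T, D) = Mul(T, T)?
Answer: Rational(-5093892, 6355175) ≈ -0.80153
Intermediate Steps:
Function('g')(T, D) = Pow(T, 2)
Mul(Add(-4825606, -268286), Pow(Add(Function('g')(1426, -1489), 4321699), -1)) = Mul(Add(-4825606, -268286), Pow(Add(Pow(1426, 2), 4321699), -1)) = Mul(-5093892, Pow(Add(2033476, 4321699), -1)) = Mul(-5093892, Pow(6355175, -1)) = Mul(-5093892, Rational(1, 6355175)) = Rational(-5093892, 6355175)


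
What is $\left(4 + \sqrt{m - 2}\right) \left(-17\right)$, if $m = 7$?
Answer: $-68 - 17 \sqrt{5} \approx -106.01$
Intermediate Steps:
$\left(4 + \sqrt{m - 2}\right) \left(-17\right) = \left(4 + \sqrt{7 - 2}\right) \left(-17\right) = \left(4 + \sqrt{5}\right) \left(-17\right) = -68 - 17 \sqrt{5}$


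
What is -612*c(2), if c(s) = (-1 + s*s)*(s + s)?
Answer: -7344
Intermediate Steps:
c(s) = 2*s*(-1 + s**2) (c(s) = (-1 + s**2)*(2*s) = 2*s*(-1 + s**2))
-612*c(2) = -1224*2*(-1 + 2**2) = -1224*2*(-1 + 4) = -1224*2*3 = -612*12 = -7344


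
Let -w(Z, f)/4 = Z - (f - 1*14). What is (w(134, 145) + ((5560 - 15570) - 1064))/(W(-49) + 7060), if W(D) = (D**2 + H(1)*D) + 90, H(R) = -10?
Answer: -11086/10041 ≈ -1.1041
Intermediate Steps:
w(Z, f) = -56 - 4*Z + 4*f (w(Z, f) = -4*(Z - (f - 1*14)) = -4*(Z - (f - 14)) = -4*(Z - (-14 + f)) = -4*(Z + (14 - f)) = -4*(14 + Z - f) = -56 - 4*Z + 4*f)
W(D) = 90 + D**2 - 10*D (W(D) = (D**2 - 10*D) + 90 = 90 + D**2 - 10*D)
(w(134, 145) + ((5560 - 15570) - 1064))/(W(-49) + 7060) = ((-56 - 4*134 + 4*145) + ((5560 - 15570) - 1064))/((90 + (-49)**2 - 10*(-49)) + 7060) = ((-56 - 536 + 580) + (-10010 - 1064))/((90 + 2401 + 490) + 7060) = (-12 - 11074)/(2981 + 7060) = -11086/10041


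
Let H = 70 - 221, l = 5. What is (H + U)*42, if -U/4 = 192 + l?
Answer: -39438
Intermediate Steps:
U = -788 (U = -4*(192 + 5) = -4*197 = -788)
H = -151
(H + U)*42 = (-151 - 788)*42 = -939*42 = -39438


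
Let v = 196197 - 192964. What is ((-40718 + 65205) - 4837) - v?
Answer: 16417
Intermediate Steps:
v = 3233
((-40718 + 65205) - 4837) - v = ((-40718 + 65205) - 4837) - 1*3233 = (24487 - 4837) - 3233 = 19650 - 3233 = 16417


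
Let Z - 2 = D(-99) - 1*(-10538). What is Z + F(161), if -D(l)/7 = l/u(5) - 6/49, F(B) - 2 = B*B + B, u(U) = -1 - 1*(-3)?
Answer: 517599/14 ≈ 36971.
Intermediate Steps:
u(U) = 2 (u(U) = -1 + 3 = 2)
F(B) = 2 + B + B² (F(B) = 2 + (B*B + B) = 2 + (B² + B) = 2 + (B + B²) = 2 + B + B²)
D(l) = 6/7 - 7*l/2 (D(l) = -7*(l/2 - 6/49) = -7*(-6/49 + l/2) = 6/7 - 7*l/2)
Z = 152423/14 (Z = 2 + ((6/7 - 7/2*(-99)) - 1*(-10538)) = 2 + ((6/7 + 693/2) + 10538) = 2 + (4863/14 + 10538) = 2 + 152395/14 = 152423/14 ≈ 10887.)
Z + F(161) = 152423/14 + (2 + 161 + 161²) = 152423/14 + (2 + 161 + 25921) = 152423/14 + 26084 = 517599/14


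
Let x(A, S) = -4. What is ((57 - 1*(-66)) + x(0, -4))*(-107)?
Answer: -12733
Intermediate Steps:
((57 - 1*(-66)) + x(0, -4))*(-107) = ((57 - 1*(-66)) - 4)*(-107) = ((57 + 66) - 4)*(-107) = (123 - 4)*(-107) = 119*(-107) = -12733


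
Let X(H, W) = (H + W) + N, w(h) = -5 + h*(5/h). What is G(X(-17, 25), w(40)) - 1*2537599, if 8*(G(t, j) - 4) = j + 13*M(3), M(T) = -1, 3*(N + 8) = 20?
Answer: -20300773/8 ≈ -2.5376e+6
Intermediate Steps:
N = -4/3 (N = -8 + (⅓)*20 = -8 + 20/3 = -4/3 ≈ -1.3333)
w(h) = 0 (w(h) = -5 + 5 = 0)
X(H, W) = -4/3 + H + W (X(H, W) = (H + W) - 4/3 = -4/3 + H + W)
G(t, j) = 19/8 + j/8 (G(t, j) = 4 + (j + 13*(-1))/8 = 4 + (j - 13)/8 = 4 + (-13 + j)/8 = 4 + (-13/8 + j/8) = 19/8 + j/8)
G(X(-17, 25), w(40)) - 1*2537599 = (19/8 + (⅛)*0) - 1*2537599 = (19/8 + 0) - 2537599 = 19/8 - 2537599 = -20300773/8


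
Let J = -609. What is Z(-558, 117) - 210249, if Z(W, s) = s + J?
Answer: -210741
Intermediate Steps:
Z(W, s) = -609 + s (Z(W, s) = s - 609 = -609 + s)
Z(-558, 117) - 210249 = (-609 + 117) - 210249 = -492 - 210249 = -210741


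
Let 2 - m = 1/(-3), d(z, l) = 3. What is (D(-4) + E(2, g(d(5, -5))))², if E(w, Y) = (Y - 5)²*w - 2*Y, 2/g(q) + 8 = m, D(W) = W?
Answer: 243672100/83521 ≈ 2917.5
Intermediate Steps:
m = 7/3 (m = 2 - 1/(-3) = 2 - 1*(-⅓) = 2 + ⅓ = 7/3 ≈ 2.3333)
g(q) = -6/17 (g(q) = 2/(-8 + 7/3) = 2/(-17/3) = 2*(-3/17) = -6/17)
E(w, Y) = -2*Y + w*(-5 + Y)² (E(w, Y) = (-5 + Y)²*w - 2*Y = w*(-5 + Y)² - 2*Y = -2*Y + w*(-5 + Y)²)
(D(-4) + E(2, g(d(5, -5))))² = (-4 + (-2*(-6/17) + 2*(-5 - 6/17)²))² = (-4 + (12/17 + 2*(-91/17)²))² = (-4 + (12/17 + 2*(8281/289)))² = (-4 + (12/17 + 16562/289))² = (-4 + 16766/289)² = (15610/289)² = 243672100/83521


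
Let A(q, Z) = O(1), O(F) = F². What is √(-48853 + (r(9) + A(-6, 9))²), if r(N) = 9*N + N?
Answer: 42*I*√23 ≈ 201.42*I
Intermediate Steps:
A(q, Z) = 1 (A(q, Z) = 1² = 1)
r(N) = 10*N
√(-48853 + (r(9) + A(-6, 9))²) = √(-48853 + (10*9 + 1)²) = √(-48853 + (90 + 1)²) = √(-48853 + 91²) = √(-48853 + 8281) = √(-40572) = 42*I*√23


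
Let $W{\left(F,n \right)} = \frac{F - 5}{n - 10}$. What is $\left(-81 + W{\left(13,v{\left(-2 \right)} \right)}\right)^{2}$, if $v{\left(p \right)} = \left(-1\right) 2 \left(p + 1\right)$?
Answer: $6724$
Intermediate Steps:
$v{\left(p \right)} = -2 - 2 p$ ($v{\left(p \right)} = - 2 \left(1 + p\right) = -2 - 2 p$)
$W{\left(F,n \right)} = \frac{-5 + F}{-10 + n}$
$\left(-81 + W{\left(13,v{\left(-2 \right)} \right)}\right)^{2} = \left(-81 + \frac{-5 + 13}{-10 - -2}\right)^{2} = \left(-81 + \frac{1}{-10 + \left(-2 + 4\right)} 8\right)^{2} = \left(-81 + \frac{1}{-10 + 2} \cdot 8\right)^{2} = \left(-81 + \frac{1}{-8} \cdot 8\right)^{2} = \left(-81 - 1\right)^{2} = \left(-82\right)^{2} = 6724$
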